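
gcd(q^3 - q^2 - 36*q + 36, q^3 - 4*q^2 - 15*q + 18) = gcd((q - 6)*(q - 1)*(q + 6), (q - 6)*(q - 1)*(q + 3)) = q^2 - 7*q + 6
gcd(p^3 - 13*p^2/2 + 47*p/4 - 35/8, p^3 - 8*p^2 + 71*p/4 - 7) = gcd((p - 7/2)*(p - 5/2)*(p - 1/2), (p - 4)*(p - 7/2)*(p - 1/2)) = p^2 - 4*p + 7/4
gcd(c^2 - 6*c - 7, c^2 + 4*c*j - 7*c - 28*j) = c - 7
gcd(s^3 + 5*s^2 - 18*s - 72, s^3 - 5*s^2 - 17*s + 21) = s + 3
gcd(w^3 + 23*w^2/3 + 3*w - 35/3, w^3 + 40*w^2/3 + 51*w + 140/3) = w + 7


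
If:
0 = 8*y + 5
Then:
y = -5/8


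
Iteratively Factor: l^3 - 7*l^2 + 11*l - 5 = (l - 5)*(l^2 - 2*l + 1) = (l - 5)*(l - 1)*(l - 1)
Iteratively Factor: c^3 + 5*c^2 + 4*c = (c)*(c^2 + 5*c + 4) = c*(c + 4)*(c + 1)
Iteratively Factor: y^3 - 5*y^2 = (y)*(y^2 - 5*y) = y^2*(y - 5)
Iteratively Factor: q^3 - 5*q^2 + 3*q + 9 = (q - 3)*(q^2 - 2*q - 3) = (q - 3)*(q + 1)*(q - 3)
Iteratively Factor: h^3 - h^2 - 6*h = (h - 3)*(h^2 + 2*h) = h*(h - 3)*(h + 2)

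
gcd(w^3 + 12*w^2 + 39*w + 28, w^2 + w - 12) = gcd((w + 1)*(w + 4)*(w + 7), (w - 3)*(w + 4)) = w + 4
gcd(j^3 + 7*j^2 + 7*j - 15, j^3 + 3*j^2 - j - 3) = j^2 + 2*j - 3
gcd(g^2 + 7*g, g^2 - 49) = g + 7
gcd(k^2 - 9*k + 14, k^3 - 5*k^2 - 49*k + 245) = k - 7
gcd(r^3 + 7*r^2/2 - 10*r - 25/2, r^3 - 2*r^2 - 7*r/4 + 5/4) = r^2 - 3*r/2 - 5/2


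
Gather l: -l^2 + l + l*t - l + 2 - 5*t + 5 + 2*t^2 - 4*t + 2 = -l^2 + l*t + 2*t^2 - 9*t + 9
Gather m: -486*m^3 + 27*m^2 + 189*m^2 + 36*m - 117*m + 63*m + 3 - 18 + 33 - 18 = -486*m^3 + 216*m^2 - 18*m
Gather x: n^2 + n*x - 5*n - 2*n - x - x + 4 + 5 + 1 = n^2 - 7*n + x*(n - 2) + 10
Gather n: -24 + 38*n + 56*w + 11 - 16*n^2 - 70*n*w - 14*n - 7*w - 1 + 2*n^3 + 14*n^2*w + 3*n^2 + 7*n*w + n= 2*n^3 + n^2*(14*w - 13) + n*(25 - 63*w) + 49*w - 14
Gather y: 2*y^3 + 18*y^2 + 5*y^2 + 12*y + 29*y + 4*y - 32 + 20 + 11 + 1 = 2*y^3 + 23*y^2 + 45*y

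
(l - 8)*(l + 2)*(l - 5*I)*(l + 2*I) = l^4 - 6*l^3 - 3*I*l^3 - 6*l^2 + 18*I*l^2 - 60*l + 48*I*l - 160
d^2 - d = d*(d - 1)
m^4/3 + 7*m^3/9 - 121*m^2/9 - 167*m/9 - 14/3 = (m/3 + 1/3)*(m - 6)*(m + 1/3)*(m + 7)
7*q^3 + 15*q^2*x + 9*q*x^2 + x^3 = (q + x)^2*(7*q + x)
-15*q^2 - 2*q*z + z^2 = (-5*q + z)*(3*q + z)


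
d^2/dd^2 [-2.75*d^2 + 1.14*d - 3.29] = -5.50000000000000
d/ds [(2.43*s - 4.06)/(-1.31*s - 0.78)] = (-9.45034*s - 5.62692)/(1.31*s + 0.78)^3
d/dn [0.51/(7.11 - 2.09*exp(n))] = 1.0659*exp(n)/(2.09*exp(n) - 7.11)^2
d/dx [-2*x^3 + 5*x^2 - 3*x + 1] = -6*x^2 + 10*x - 3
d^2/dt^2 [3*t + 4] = 0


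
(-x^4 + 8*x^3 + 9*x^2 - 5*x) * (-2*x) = 2*x^5 - 16*x^4 - 18*x^3 + 10*x^2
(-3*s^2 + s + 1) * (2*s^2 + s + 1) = -6*s^4 - s^3 + 2*s + 1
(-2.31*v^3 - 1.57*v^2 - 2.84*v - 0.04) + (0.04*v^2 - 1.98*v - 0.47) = -2.31*v^3 - 1.53*v^2 - 4.82*v - 0.51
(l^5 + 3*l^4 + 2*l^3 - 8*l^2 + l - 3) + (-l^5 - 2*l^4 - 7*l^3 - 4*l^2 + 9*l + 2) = l^4 - 5*l^3 - 12*l^2 + 10*l - 1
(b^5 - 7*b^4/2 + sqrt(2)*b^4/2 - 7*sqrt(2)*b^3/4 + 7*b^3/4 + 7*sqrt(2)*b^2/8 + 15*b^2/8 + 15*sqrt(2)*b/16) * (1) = b^5 - 7*b^4/2 + sqrt(2)*b^4/2 - 7*sqrt(2)*b^3/4 + 7*b^3/4 + 7*sqrt(2)*b^2/8 + 15*b^2/8 + 15*sqrt(2)*b/16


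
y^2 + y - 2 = (y - 1)*(y + 2)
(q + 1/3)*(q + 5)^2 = q^3 + 31*q^2/3 + 85*q/3 + 25/3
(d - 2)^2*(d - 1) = d^3 - 5*d^2 + 8*d - 4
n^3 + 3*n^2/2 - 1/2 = (n - 1/2)*(n + 1)^2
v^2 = v^2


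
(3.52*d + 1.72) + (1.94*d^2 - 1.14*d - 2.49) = 1.94*d^2 + 2.38*d - 0.77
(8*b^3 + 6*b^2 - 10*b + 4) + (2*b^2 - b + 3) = 8*b^3 + 8*b^2 - 11*b + 7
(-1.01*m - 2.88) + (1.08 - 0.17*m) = -1.18*m - 1.8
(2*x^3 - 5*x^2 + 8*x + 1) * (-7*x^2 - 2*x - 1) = -14*x^5 + 31*x^4 - 48*x^3 - 18*x^2 - 10*x - 1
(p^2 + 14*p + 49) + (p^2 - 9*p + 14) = 2*p^2 + 5*p + 63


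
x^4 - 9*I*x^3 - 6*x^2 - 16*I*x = x*(x - 8*I)*(x - 2*I)*(x + I)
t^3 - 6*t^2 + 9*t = t*(t - 3)^2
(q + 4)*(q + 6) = q^2 + 10*q + 24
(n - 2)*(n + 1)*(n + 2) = n^3 + n^2 - 4*n - 4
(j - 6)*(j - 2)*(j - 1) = j^3 - 9*j^2 + 20*j - 12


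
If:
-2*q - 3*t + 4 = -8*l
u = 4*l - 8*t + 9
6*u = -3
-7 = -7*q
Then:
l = 25/104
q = 1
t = 17/13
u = -1/2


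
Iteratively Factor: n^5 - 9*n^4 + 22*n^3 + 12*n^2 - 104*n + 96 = (n - 4)*(n^4 - 5*n^3 + 2*n^2 + 20*n - 24) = (n - 4)*(n - 2)*(n^3 - 3*n^2 - 4*n + 12) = (n - 4)*(n - 2)^2*(n^2 - n - 6) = (n - 4)*(n - 3)*(n - 2)^2*(n + 2)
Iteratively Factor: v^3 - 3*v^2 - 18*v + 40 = (v + 4)*(v^2 - 7*v + 10) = (v - 5)*(v + 4)*(v - 2)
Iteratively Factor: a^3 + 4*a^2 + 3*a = (a)*(a^2 + 4*a + 3) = a*(a + 1)*(a + 3)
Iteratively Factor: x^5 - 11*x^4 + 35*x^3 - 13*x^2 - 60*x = (x - 4)*(x^4 - 7*x^3 + 7*x^2 + 15*x) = x*(x - 4)*(x^3 - 7*x^2 + 7*x + 15) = x*(x - 5)*(x - 4)*(x^2 - 2*x - 3) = x*(x - 5)*(x - 4)*(x - 3)*(x + 1)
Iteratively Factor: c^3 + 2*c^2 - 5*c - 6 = (c - 2)*(c^2 + 4*c + 3) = (c - 2)*(c + 3)*(c + 1)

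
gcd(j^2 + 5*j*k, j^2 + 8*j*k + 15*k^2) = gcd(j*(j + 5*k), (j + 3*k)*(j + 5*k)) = j + 5*k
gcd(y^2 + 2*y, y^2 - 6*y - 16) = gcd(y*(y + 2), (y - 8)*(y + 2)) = y + 2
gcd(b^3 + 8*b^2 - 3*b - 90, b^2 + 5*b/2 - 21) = b + 6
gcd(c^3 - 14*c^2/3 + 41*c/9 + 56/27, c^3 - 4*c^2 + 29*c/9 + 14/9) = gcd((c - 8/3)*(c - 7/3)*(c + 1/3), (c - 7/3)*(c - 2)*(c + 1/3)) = c^2 - 2*c - 7/9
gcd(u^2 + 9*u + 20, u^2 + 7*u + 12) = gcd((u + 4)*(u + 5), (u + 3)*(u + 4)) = u + 4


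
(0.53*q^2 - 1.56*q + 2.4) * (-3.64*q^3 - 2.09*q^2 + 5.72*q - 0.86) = -1.9292*q^5 + 4.5707*q^4 - 2.444*q^3 - 14.395*q^2 + 15.0696*q - 2.064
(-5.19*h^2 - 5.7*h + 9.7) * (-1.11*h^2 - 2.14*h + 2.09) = 5.7609*h^4 + 17.4336*h^3 - 9.4161*h^2 - 32.671*h + 20.273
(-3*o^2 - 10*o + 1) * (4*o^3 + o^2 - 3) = -12*o^5 - 43*o^4 - 6*o^3 + 10*o^2 + 30*o - 3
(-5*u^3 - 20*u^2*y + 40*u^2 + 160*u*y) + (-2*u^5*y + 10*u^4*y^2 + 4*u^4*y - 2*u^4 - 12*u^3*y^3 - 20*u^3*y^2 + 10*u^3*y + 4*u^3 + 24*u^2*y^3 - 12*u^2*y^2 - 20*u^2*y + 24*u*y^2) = -2*u^5*y + 10*u^4*y^2 + 4*u^4*y - 2*u^4 - 12*u^3*y^3 - 20*u^3*y^2 + 10*u^3*y - u^3 + 24*u^2*y^3 - 12*u^2*y^2 - 40*u^2*y + 40*u^2 + 24*u*y^2 + 160*u*y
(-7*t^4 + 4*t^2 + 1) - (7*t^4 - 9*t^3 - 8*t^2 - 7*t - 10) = -14*t^4 + 9*t^3 + 12*t^2 + 7*t + 11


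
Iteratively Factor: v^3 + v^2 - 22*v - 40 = (v + 2)*(v^2 - v - 20) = (v - 5)*(v + 2)*(v + 4)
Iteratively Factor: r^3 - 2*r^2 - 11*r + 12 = (r - 4)*(r^2 + 2*r - 3) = (r - 4)*(r + 3)*(r - 1)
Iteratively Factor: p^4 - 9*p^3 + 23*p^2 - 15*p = (p - 3)*(p^3 - 6*p^2 + 5*p) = (p - 3)*(p - 1)*(p^2 - 5*p) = (p - 5)*(p - 3)*(p - 1)*(p)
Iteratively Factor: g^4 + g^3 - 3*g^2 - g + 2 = (g - 1)*(g^3 + 2*g^2 - g - 2) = (g - 1)^2*(g^2 + 3*g + 2) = (g - 1)^2*(g + 2)*(g + 1)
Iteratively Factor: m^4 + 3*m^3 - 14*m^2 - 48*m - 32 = (m + 1)*(m^3 + 2*m^2 - 16*m - 32) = (m - 4)*(m + 1)*(m^2 + 6*m + 8) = (m - 4)*(m + 1)*(m + 2)*(m + 4)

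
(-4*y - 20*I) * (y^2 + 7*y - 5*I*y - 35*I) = -4*y^3 - 28*y^2 - 100*y - 700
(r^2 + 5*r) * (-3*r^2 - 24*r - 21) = -3*r^4 - 39*r^3 - 141*r^2 - 105*r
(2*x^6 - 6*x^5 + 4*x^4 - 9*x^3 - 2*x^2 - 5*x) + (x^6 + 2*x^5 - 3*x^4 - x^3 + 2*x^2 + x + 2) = 3*x^6 - 4*x^5 + x^4 - 10*x^3 - 4*x + 2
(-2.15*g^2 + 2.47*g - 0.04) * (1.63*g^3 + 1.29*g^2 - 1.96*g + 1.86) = -3.5045*g^5 + 1.2526*g^4 + 7.3351*g^3 - 8.8918*g^2 + 4.6726*g - 0.0744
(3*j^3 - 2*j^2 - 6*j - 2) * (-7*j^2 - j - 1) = -21*j^5 + 11*j^4 + 41*j^3 + 22*j^2 + 8*j + 2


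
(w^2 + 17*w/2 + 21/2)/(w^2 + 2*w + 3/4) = 2*(w + 7)/(2*w + 1)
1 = 1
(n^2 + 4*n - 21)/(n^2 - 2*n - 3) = (n + 7)/(n + 1)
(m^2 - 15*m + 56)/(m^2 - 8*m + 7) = (m - 8)/(m - 1)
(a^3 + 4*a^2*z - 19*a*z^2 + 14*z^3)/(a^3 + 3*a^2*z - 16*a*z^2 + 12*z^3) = (a + 7*z)/(a + 6*z)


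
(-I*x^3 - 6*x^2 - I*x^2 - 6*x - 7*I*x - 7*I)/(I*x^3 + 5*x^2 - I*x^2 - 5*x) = (-x^3 + x^2*(-1 + 6*I) + x*(-7 + 6*I) - 7)/(x*(x^2 - x*(1 + 5*I) + 5*I))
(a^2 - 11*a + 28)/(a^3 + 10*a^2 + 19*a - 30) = (a^2 - 11*a + 28)/(a^3 + 10*a^2 + 19*a - 30)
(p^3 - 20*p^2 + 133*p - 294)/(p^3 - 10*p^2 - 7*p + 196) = (p - 6)/(p + 4)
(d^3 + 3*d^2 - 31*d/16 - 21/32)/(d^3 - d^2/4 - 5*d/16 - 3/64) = 2*(2*d + 7)/(4*d + 1)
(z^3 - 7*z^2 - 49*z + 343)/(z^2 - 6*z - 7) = (z^2 - 49)/(z + 1)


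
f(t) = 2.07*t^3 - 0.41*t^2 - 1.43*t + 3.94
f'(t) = 6.21*t^2 - 0.82*t - 1.43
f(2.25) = 22.23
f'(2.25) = 28.16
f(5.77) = 379.69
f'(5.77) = 200.59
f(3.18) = 61.81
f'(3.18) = 58.76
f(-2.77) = -39.24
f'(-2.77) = 48.49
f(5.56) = 339.11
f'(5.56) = 185.98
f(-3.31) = -70.89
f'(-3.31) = 69.32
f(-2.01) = -11.65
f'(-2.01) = 25.31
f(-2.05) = -12.68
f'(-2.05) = 26.35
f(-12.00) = -3614.90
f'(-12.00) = 902.65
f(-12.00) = -3614.90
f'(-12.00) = 902.65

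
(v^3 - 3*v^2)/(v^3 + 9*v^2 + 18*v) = v*(v - 3)/(v^2 + 9*v + 18)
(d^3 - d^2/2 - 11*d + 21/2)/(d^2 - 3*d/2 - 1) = (-2*d^3 + d^2 + 22*d - 21)/(-2*d^2 + 3*d + 2)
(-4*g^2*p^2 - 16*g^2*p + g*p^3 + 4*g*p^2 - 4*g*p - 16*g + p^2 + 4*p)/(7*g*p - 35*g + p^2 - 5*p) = (-4*g^2*p^2 - 16*g^2*p + g*p^3 + 4*g*p^2 - 4*g*p - 16*g + p^2 + 4*p)/(7*g*p - 35*g + p^2 - 5*p)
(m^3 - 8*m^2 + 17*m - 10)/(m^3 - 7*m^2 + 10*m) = (m - 1)/m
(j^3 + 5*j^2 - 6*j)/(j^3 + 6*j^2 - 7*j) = (j + 6)/(j + 7)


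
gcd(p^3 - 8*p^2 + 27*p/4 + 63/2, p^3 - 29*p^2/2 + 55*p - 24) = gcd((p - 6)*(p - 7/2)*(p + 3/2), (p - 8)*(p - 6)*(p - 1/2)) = p - 6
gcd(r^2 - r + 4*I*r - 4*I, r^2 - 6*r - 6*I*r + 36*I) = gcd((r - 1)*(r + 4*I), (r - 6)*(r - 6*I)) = 1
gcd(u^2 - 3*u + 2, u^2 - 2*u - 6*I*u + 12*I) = u - 2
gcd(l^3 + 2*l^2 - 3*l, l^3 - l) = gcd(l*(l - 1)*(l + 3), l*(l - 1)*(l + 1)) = l^2 - l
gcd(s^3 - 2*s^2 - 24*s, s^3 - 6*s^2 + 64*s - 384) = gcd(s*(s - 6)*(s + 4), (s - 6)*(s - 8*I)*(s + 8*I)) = s - 6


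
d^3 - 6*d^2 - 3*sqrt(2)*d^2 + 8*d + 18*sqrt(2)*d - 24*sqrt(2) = (d - 4)*(d - 2)*(d - 3*sqrt(2))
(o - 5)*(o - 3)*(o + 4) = o^3 - 4*o^2 - 17*o + 60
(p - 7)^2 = p^2 - 14*p + 49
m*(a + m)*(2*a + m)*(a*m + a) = 2*a^3*m^2 + 2*a^3*m + 3*a^2*m^3 + 3*a^2*m^2 + a*m^4 + a*m^3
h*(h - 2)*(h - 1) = h^3 - 3*h^2 + 2*h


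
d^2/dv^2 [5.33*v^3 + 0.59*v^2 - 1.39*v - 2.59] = 31.98*v + 1.18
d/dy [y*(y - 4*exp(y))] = -y*(4*exp(y) - 1) + y - 4*exp(y)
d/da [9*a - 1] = 9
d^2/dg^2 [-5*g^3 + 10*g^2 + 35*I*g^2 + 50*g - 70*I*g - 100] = -30*g + 20 + 70*I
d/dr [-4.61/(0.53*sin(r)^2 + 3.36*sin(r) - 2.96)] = (4.8866*sin(r) + 15.4896)*cos(r)/(0.53*sin(r)^2 + 3.36*sin(r) - 2.96)^2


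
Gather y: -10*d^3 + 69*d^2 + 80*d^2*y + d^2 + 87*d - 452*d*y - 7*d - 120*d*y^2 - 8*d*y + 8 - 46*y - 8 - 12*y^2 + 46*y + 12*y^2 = -10*d^3 + 70*d^2 - 120*d*y^2 + 80*d + y*(80*d^2 - 460*d)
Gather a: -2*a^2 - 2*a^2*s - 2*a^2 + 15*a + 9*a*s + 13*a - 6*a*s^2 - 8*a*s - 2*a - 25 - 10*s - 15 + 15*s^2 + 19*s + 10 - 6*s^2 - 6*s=a^2*(-2*s - 4) + a*(-6*s^2 + s + 26) + 9*s^2 + 3*s - 30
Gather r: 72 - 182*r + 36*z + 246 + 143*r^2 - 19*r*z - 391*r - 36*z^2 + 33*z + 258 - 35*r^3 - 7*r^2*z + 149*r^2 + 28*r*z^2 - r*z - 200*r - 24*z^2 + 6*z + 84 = -35*r^3 + r^2*(292 - 7*z) + r*(28*z^2 - 20*z - 773) - 60*z^2 + 75*z + 660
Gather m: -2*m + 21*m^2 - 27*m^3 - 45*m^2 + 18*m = -27*m^3 - 24*m^2 + 16*m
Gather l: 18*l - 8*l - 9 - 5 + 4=10*l - 10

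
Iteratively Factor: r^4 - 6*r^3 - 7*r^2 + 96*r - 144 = (r - 3)*(r^3 - 3*r^2 - 16*r + 48) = (r - 4)*(r - 3)*(r^2 + r - 12) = (r - 4)*(r - 3)^2*(r + 4)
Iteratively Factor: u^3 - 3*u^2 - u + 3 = (u - 3)*(u^2 - 1) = (u - 3)*(u + 1)*(u - 1)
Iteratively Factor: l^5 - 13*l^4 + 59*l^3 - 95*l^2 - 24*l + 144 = (l + 1)*(l^4 - 14*l^3 + 73*l^2 - 168*l + 144) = (l - 4)*(l + 1)*(l^3 - 10*l^2 + 33*l - 36) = (l - 4)^2*(l + 1)*(l^2 - 6*l + 9) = (l - 4)^2*(l - 3)*(l + 1)*(l - 3)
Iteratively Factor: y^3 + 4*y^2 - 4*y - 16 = (y + 4)*(y^2 - 4) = (y + 2)*(y + 4)*(y - 2)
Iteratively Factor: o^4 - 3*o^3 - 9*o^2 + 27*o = (o - 3)*(o^3 - 9*o) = (o - 3)*(o + 3)*(o^2 - 3*o) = o*(o - 3)*(o + 3)*(o - 3)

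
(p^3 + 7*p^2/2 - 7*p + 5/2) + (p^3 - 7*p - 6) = 2*p^3 + 7*p^2/2 - 14*p - 7/2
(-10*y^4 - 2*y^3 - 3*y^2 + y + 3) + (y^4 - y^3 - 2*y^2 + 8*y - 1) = -9*y^4 - 3*y^3 - 5*y^2 + 9*y + 2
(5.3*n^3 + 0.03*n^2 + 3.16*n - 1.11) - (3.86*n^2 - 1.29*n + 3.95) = 5.3*n^3 - 3.83*n^2 + 4.45*n - 5.06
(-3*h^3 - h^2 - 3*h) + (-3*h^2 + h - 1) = -3*h^3 - 4*h^2 - 2*h - 1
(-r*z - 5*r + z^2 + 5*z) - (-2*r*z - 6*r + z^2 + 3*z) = r*z + r + 2*z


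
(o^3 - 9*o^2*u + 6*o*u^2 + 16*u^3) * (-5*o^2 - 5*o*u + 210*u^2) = -5*o^5 + 40*o^4*u + 225*o^3*u^2 - 2000*o^2*u^3 + 1180*o*u^4 + 3360*u^5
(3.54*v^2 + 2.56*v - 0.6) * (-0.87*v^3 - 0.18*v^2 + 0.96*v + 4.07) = -3.0798*v^5 - 2.8644*v^4 + 3.4596*v^3 + 16.9734*v^2 + 9.8432*v - 2.442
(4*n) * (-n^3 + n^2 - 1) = -4*n^4 + 4*n^3 - 4*n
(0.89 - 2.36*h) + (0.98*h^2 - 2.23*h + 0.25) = 0.98*h^2 - 4.59*h + 1.14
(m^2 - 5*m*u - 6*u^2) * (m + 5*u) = m^3 - 31*m*u^2 - 30*u^3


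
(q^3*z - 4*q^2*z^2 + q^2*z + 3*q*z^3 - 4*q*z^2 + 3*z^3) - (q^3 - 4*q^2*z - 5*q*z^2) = q^3*z - q^3 - 4*q^2*z^2 + 5*q^2*z + 3*q*z^3 + q*z^2 + 3*z^3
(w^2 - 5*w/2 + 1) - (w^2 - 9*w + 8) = 13*w/2 - 7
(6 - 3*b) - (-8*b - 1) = 5*b + 7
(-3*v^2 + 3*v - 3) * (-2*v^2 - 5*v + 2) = 6*v^4 + 9*v^3 - 15*v^2 + 21*v - 6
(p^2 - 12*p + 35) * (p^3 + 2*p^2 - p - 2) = p^5 - 10*p^4 + 10*p^3 + 80*p^2 - 11*p - 70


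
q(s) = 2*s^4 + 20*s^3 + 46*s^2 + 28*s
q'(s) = 8*s^3 + 60*s^2 + 92*s + 28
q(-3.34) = -76.66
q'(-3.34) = 91.98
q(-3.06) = -52.65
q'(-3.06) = 79.08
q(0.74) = 54.61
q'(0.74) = 132.18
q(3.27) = 1511.43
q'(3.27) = 1250.14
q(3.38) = 1653.49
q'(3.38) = 1333.34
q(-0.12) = -2.73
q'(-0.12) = 17.81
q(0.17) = 6.19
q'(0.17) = 45.41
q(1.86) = 363.86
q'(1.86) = 458.17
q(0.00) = 0.00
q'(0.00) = 28.00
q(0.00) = 0.00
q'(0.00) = 28.00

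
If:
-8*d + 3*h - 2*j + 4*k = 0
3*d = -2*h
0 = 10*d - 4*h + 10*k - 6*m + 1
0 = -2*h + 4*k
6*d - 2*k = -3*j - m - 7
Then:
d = 1/2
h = -3/4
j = -31/8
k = -3/8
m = 7/8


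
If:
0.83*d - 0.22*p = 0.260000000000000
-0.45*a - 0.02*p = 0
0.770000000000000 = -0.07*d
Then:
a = 1.90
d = -11.00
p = -42.68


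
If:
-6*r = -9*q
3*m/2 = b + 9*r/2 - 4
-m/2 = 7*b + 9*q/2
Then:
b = 2/11 - 27*r/44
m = 57*r/22 - 28/11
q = 2*r/3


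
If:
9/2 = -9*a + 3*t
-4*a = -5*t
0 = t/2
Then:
No Solution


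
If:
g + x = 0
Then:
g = -x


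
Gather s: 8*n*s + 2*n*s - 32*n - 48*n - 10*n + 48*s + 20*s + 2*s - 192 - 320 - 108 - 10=-90*n + s*(10*n + 70) - 630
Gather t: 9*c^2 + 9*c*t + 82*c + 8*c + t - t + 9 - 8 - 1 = 9*c^2 + 9*c*t + 90*c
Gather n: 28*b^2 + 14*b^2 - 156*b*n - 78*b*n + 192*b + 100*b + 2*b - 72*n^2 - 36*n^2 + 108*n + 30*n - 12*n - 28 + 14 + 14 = 42*b^2 + 294*b - 108*n^2 + n*(126 - 234*b)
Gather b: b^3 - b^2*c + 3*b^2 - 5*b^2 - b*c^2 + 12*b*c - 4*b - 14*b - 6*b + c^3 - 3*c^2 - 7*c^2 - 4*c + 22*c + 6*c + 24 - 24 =b^3 + b^2*(-c - 2) + b*(-c^2 + 12*c - 24) + c^3 - 10*c^2 + 24*c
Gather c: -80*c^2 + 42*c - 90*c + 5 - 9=-80*c^2 - 48*c - 4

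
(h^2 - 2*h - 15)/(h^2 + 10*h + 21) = (h - 5)/(h + 7)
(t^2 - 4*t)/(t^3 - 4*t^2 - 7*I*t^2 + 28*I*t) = 1/(t - 7*I)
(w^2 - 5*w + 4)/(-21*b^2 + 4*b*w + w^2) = (w^2 - 5*w + 4)/(-21*b^2 + 4*b*w + w^2)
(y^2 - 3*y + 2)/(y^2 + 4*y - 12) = (y - 1)/(y + 6)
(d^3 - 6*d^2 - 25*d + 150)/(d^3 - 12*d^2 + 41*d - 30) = (d + 5)/(d - 1)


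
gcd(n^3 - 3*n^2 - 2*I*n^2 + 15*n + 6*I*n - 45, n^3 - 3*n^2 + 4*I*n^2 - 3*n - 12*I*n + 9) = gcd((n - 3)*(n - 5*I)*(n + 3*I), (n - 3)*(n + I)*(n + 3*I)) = n^2 + n*(-3 + 3*I) - 9*I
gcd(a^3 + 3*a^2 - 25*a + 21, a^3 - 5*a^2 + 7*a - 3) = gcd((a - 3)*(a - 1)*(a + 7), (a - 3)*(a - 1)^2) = a^2 - 4*a + 3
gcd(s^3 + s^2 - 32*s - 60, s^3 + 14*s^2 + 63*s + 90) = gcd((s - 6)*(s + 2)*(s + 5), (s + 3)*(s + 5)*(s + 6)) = s + 5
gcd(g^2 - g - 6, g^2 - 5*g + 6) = g - 3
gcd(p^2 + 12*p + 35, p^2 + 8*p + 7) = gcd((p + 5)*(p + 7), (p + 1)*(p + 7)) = p + 7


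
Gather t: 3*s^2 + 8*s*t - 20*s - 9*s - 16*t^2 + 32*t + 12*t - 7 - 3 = 3*s^2 - 29*s - 16*t^2 + t*(8*s + 44) - 10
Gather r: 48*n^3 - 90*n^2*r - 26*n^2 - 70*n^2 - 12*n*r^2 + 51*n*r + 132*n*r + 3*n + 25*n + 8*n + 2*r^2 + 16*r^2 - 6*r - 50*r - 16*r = 48*n^3 - 96*n^2 + 36*n + r^2*(18 - 12*n) + r*(-90*n^2 + 183*n - 72)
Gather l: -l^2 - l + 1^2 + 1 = -l^2 - l + 2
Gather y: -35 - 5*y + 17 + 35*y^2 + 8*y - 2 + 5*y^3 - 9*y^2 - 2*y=5*y^3 + 26*y^2 + y - 20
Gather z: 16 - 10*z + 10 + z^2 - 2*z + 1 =z^2 - 12*z + 27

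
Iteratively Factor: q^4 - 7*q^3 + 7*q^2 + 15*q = (q - 5)*(q^3 - 2*q^2 - 3*q) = q*(q - 5)*(q^2 - 2*q - 3) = q*(q - 5)*(q - 3)*(q + 1)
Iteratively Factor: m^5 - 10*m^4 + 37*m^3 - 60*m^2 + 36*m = (m - 3)*(m^4 - 7*m^3 + 16*m^2 - 12*m) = (m - 3)*(m - 2)*(m^3 - 5*m^2 + 6*m) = (m - 3)*(m - 2)^2*(m^2 - 3*m) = m*(m - 3)*(m - 2)^2*(m - 3)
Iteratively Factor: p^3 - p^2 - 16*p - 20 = (p + 2)*(p^2 - 3*p - 10) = (p - 5)*(p + 2)*(p + 2)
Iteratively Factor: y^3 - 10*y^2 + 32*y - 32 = (y - 2)*(y^2 - 8*y + 16) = (y - 4)*(y - 2)*(y - 4)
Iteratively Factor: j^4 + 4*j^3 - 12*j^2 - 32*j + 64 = (j + 4)*(j^3 - 12*j + 16) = (j - 2)*(j + 4)*(j^2 + 2*j - 8) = (j - 2)*(j + 4)^2*(j - 2)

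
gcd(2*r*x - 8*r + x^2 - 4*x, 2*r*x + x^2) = 2*r + x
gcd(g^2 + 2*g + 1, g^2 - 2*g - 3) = g + 1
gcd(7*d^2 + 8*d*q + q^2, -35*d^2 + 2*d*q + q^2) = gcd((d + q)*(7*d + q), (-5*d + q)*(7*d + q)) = 7*d + q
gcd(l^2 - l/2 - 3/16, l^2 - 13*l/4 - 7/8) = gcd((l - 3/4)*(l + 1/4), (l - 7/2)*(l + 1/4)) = l + 1/4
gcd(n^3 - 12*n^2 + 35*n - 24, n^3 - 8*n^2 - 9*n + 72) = n^2 - 11*n + 24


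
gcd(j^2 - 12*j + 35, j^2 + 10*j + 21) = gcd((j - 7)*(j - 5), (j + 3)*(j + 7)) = 1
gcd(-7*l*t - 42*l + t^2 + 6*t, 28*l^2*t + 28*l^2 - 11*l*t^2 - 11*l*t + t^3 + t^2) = -7*l + t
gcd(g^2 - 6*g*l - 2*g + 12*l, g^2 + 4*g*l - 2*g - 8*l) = g - 2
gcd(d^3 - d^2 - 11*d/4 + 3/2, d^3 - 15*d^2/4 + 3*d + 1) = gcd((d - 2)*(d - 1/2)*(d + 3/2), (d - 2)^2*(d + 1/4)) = d - 2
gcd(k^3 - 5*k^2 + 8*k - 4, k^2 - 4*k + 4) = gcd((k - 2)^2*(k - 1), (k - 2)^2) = k^2 - 4*k + 4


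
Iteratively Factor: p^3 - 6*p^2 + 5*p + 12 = (p + 1)*(p^2 - 7*p + 12) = (p - 4)*(p + 1)*(p - 3)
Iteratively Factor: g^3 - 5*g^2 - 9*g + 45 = (g - 3)*(g^2 - 2*g - 15) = (g - 5)*(g - 3)*(g + 3)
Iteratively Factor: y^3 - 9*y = (y - 3)*(y^2 + 3*y) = y*(y - 3)*(y + 3)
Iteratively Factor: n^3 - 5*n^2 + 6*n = (n - 3)*(n^2 - 2*n) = n*(n - 3)*(n - 2)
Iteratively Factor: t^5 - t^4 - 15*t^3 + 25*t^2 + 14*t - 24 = (t + 1)*(t^4 - 2*t^3 - 13*t^2 + 38*t - 24) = (t - 2)*(t + 1)*(t^3 - 13*t + 12) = (t - 3)*(t - 2)*(t + 1)*(t^2 + 3*t - 4) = (t - 3)*(t - 2)*(t + 1)*(t + 4)*(t - 1)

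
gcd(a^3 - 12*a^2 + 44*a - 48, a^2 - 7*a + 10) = a - 2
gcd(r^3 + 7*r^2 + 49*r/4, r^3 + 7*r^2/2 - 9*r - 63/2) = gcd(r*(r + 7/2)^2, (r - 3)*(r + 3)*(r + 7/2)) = r + 7/2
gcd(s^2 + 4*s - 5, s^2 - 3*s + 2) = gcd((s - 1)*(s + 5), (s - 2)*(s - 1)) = s - 1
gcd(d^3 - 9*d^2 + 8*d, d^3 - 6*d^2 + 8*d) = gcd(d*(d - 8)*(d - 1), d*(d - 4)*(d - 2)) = d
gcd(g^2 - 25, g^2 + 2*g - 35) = g - 5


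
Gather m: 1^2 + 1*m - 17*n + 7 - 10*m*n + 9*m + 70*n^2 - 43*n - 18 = m*(10 - 10*n) + 70*n^2 - 60*n - 10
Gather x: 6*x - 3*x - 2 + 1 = 3*x - 1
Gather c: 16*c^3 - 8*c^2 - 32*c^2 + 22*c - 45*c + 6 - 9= 16*c^3 - 40*c^2 - 23*c - 3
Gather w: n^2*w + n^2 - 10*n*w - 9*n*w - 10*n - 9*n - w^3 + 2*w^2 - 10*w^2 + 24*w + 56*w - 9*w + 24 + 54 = n^2 - 19*n - w^3 - 8*w^2 + w*(n^2 - 19*n + 71) + 78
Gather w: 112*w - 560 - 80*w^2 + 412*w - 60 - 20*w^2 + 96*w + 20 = -100*w^2 + 620*w - 600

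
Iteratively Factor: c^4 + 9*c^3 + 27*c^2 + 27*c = (c + 3)*(c^3 + 6*c^2 + 9*c) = (c + 3)^2*(c^2 + 3*c) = c*(c + 3)^2*(c + 3)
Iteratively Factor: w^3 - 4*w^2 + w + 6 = (w + 1)*(w^2 - 5*w + 6) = (w - 3)*(w + 1)*(w - 2)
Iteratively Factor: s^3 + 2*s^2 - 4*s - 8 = (s + 2)*(s^2 - 4) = (s - 2)*(s + 2)*(s + 2)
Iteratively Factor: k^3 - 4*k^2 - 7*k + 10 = (k - 1)*(k^2 - 3*k - 10) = (k - 1)*(k + 2)*(k - 5)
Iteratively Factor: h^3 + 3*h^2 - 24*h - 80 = (h - 5)*(h^2 + 8*h + 16) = (h - 5)*(h + 4)*(h + 4)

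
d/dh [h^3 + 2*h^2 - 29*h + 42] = 3*h^2 + 4*h - 29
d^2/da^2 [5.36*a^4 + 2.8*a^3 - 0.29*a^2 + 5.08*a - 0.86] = 64.32*a^2 + 16.8*a - 0.58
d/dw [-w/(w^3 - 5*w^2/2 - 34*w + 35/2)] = 2*(4*w^3 - 5*w^2 - 35)/(4*w^6 - 20*w^5 - 247*w^4 + 820*w^3 + 4274*w^2 - 4760*w + 1225)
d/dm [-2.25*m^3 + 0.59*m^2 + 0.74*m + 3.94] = -6.75*m^2 + 1.18*m + 0.74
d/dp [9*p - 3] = 9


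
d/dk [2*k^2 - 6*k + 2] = 4*k - 6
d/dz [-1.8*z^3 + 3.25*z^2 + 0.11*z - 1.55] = -5.4*z^2 + 6.5*z + 0.11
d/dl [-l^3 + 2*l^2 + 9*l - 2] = -3*l^2 + 4*l + 9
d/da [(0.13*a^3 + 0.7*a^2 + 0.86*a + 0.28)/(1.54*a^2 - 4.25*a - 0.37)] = (0.2002*a^4 - 1.105*a^3 - 4.4437*a^2 - 1.3804*a + 0.8718)/(2.3716*a^4 - 13.09*a^3 + 16.9229*a^2 + 3.145*a + 0.1369)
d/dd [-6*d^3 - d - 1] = -18*d^2 - 1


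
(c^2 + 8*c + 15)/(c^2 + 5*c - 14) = (c^2 + 8*c + 15)/(c^2 + 5*c - 14)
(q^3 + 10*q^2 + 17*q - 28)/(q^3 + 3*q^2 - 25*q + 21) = (q + 4)/(q - 3)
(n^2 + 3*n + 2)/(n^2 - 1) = (n + 2)/(n - 1)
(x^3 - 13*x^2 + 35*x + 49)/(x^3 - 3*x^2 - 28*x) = (x^2 - 6*x - 7)/(x*(x + 4))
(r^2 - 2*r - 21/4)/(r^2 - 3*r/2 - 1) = (-4*r^2 + 8*r + 21)/(2*(-2*r^2 + 3*r + 2))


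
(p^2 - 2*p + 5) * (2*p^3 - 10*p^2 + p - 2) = 2*p^5 - 14*p^4 + 31*p^3 - 54*p^2 + 9*p - 10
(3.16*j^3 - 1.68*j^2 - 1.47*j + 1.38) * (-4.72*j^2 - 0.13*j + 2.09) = -14.9152*j^5 + 7.5188*j^4 + 13.7612*j^3 - 9.8337*j^2 - 3.2517*j + 2.8842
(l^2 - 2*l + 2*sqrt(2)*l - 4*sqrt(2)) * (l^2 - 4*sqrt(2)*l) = l^4 - 2*sqrt(2)*l^3 - 2*l^3 - 16*l^2 + 4*sqrt(2)*l^2 + 32*l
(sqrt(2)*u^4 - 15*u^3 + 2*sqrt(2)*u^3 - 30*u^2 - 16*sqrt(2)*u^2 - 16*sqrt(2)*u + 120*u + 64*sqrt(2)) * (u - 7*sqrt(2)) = sqrt(2)*u^5 - 29*u^4 + 2*sqrt(2)*u^4 - 58*u^3 + 89*sqrt(2)*u^3 + 194*sqrt(2)*u^2 + 344*u^2 - 776*sqrt(2)*u + 224*u - 896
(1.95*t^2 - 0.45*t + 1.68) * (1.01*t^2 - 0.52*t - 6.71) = 1.9695*t^4 - 1.4685*t^3 - 11.1537*t^2 + 2.1459*t - 11.2728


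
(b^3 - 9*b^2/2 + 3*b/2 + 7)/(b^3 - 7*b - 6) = (b^2 - 11*b/2 + 7)/(b^2 - b - 6)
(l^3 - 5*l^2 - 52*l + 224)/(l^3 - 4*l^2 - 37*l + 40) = (l^2 + 3*l - 28)/(l^2 + 4*l - 5)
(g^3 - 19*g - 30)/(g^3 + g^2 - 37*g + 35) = (g^2 + 5*g + 6)/(g^2 + 6*g - 7)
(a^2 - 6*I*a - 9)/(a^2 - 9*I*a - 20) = (-a^2 + 6*I*a + 9)/(-a^2 + 9*I*a + 20)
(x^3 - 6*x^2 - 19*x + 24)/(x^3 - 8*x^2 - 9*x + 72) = (x - 1)/(x - 3)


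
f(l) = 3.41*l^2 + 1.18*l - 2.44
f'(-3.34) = -21.60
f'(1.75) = 13.12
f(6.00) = 127.40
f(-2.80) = 20.99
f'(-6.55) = -43.49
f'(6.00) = 42.10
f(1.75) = 10.07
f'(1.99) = 14.75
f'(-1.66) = -10.14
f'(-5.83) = -38.58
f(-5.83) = 106.58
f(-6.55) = 136.13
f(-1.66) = 5.00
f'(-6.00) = -39.74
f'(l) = 6.82*l + 1.18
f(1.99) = 13.41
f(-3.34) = 31.66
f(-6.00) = 113.24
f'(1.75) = 13.12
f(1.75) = 10.07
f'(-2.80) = -17.92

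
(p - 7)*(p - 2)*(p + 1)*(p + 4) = p^4 - 4*p^3 - 27*p^2 + 34*p + 56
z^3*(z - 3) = z^4 - 3*z^3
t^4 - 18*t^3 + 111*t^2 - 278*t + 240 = (t - 8)*(t - 5)*(t - 3)*(t - 2)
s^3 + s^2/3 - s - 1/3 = (s - 1)*(s + 1/3)*(s + 1)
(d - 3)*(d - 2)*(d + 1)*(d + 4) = d^4 - 15*d^2 + 10*d + 24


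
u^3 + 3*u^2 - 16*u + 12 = (u - 2)*(u - 1)*(u + 6)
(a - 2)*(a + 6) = a^2 + 4*a - 12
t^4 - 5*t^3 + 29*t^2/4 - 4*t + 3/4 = (t - 3)*(t - 1)*(t - 1/2)^2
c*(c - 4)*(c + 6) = c^3 + 2*c^2 - 24*c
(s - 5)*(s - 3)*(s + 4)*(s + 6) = s^4 + 2*s^3 - 41*s^2 - 42*s + 360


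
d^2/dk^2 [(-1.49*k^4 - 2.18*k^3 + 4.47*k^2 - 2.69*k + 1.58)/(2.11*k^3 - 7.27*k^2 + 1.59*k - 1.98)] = (-1.4210854715202e-14*k^8 - 174.583358*k^6 + 38.0158079999997*k^5 - 18.5640299999995*k^4 - 162.508962*k^3 - 16.9909079999995*k^2 + 111.073392*k - 19.38708)/(9.393931*k^9 - 97.100301*k^8 + 355.795374*k^7 - 557.026795*k^6 + 450.346842*k^5 - 408.940299*k^4 + 166.160295*k^3 - 100.520838*k^2 + 18.700308*k - 7.762392)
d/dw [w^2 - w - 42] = 2*w - 1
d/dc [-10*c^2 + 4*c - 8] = 4 - 20*c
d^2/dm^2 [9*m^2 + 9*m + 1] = 18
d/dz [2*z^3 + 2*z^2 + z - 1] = 6*z^2 + 4*z + 1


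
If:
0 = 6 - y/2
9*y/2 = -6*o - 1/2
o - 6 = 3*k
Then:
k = -181/36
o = -109/12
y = 12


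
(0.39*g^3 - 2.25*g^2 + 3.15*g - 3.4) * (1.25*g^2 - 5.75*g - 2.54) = 0.4875*g^5 - 5.055*g^4 + 15.8844*g^3 - 16.6475*g^2 + 11.549*g + 8.636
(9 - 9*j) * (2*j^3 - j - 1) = -18*j^4 + 18*j^3 + 9*j^2 - 9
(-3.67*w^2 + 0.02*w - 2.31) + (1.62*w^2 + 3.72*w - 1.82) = -2.05*w^2 + 3.74*w - 4.13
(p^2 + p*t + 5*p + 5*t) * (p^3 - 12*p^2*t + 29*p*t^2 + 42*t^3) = p^5 - 11*p^4*t + 5*p^4 + 17*p^3*t^2 - 55*p^3*t + 71*p^2*t^3 + 85*p^2*t^2 + 42*p*t^4 + 355*p*t^3 + 210*t^4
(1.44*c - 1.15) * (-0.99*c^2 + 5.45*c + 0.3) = -1.4256*c^3 + 8.9865*c^2 - 5.8355*c - 0.345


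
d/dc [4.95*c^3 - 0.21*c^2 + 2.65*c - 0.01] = 14.85*c^2 - 0.42*c + 2.65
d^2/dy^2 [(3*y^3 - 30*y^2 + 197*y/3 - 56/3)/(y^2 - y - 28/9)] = 216*(324*y^3 - 2079*y^2 + 5103*y - 3857)/(729*y^6 - 2187*y^5 - 4617*y^4 + 12879*y^3 + 14364*y^2 - 21168*y - 21952)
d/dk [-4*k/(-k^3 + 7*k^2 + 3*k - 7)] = 4*(-2*k^3 + 7*k^2 + 7)/(k^6 - 14*k^5 + 43*k^4 + 56*k^3 - 89*k^2 - 42*k + 49)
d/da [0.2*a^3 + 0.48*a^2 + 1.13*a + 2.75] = 0.6*a^2 + 0.96*a + 1.13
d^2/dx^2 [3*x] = 0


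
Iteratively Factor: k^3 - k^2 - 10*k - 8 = (k + 2)*(k^2 - 3*k - 4) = (k - 4)*(k + 2)*(k + 1)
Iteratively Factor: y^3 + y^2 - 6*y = (y - 2)*(y^2 + 3*y) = y*(y - 2)*(y + 3)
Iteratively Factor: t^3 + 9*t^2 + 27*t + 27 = (t + 3)*(t^2 + 6*t + 9) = (t + 3)^2*(t + 3)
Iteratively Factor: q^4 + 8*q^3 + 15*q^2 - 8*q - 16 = (q + 4)*(q^3 + 4*q^2 - q - 4) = (q + 4)^2*(q^2 - 1) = (q + 1)*(q + 4)^2*(q - 1)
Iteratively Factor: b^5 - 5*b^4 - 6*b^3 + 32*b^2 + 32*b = (b + 2)*(b^4 - 7*b^3 + 8*b^2 + 16*b) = b*(b + 2)*(b^3 - 7*b^2 + 8*b + 16) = b*(b - 4)*(b + 2)*(b^2 - 3*b - 4) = b*(b - 4)*(b + 1)*(b + 2)*(b - 4)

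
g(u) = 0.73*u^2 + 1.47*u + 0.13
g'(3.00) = 5.85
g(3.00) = 11.11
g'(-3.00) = -2.91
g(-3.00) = 2.29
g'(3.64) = 6.78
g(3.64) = 15.15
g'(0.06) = 1.56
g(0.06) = 0.22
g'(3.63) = 6.77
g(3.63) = 15.09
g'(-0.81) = 0.29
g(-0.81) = -0.58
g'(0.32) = 1.94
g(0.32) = 0.68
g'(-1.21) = -0.30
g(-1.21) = -0.58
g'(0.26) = 1.85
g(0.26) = 0.56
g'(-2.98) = -2.88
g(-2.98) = 2.23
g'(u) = 1.46*u + 1.47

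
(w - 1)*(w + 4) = w^2 + 3*w - 4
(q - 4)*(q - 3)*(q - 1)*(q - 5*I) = q^4 - 8*q^3 - 5*I*q^3 + 19*q^2 + 40*I*q^2 - 12*q - 95*I*q + 60*I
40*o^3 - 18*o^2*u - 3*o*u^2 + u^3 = (-5*o + u)*(-2*o + u)*(4*o + u)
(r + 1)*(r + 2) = r^2 + 3*r + 2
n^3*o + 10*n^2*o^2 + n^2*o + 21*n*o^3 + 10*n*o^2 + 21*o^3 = (n + 3*o)*(n + 7*o)*(n*o + o)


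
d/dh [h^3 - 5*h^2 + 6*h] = 3*h^2 - 10*h + 6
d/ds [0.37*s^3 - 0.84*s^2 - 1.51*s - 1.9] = 1.11*s^2 - 1.68*s - 1.51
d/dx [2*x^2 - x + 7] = 4*x - 1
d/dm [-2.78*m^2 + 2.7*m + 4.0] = 2.7 - 5.56*m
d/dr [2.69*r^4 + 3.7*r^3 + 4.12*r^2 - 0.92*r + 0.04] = 10.76*r^3 + 11.1*r^2 + 8.24*r - 0.92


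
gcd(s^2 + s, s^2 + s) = s^2 + s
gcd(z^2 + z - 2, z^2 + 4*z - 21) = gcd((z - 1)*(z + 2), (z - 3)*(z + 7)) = 1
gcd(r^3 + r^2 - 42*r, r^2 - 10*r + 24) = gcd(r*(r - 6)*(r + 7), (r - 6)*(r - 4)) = r - 6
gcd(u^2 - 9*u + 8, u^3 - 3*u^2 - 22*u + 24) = u - 1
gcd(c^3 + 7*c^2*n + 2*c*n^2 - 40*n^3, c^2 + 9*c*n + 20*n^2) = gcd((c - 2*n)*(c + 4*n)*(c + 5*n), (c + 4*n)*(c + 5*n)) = c^2 + 9*c*n + 20*n^2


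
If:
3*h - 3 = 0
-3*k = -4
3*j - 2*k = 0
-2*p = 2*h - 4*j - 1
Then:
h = 1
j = 8/9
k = 4/3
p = 23/18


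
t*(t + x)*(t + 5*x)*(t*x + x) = t^4*x + 6*t^3*x^2 + t^3*x + 5*t^2*x^3 + 6*t^2*x^2 + 5*t*x^3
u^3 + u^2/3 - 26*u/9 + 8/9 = (u - 4/3)*(u - 1/3)*(u + 2)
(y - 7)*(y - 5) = y^2 - 12*y + 35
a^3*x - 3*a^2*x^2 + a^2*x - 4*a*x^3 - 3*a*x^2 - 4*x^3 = (a - 4*x)*(a + x)*(a*x + x)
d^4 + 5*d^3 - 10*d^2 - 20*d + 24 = (d - 2)*(d - 1)*(d + 2)*(d + 6)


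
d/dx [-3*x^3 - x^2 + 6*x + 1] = -9*x^2 - 2*x + 6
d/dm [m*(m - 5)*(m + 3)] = 3*m^2 - 4*m - 15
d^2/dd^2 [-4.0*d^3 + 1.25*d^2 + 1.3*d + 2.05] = 2.5 - 24.0*d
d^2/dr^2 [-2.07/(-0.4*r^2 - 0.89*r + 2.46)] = (-0.6624*r^2 - 1.47384*r + 2.07*(0.8*r + 0.89)*(1.6*r + 1.78) + 4.07376)/(0.4*r^2 + 0.89*r - 2.46)^3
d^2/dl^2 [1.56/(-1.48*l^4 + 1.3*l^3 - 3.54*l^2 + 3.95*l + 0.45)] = ((27.7056*l^2 - 12.168*l + 11.0448)*(-1.48*l^4 + 1.3*l^3 - 3.54*l^2 + 3.95*l + 0.45) + 1.56*(5.92*l^3 - 3.9*l^2 + 7.08*l - 3.95)*(11.84*l^3 - 7.8*l^2 + 14.16*l - 7.9))/(-1.48*l^4 + 1.3*l^3 - 3.54*l^2 + 3.95*l + 0.45)^3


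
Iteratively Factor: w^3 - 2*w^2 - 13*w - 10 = (w - 5)*(w^2 + 3*w + 2) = (w - 5)*(w + 1)*(w + 2)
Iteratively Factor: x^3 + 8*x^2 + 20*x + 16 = (x + 2)*(x^2 + 6*x + 8) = (x + 2)*(x + 4)*(x + 2)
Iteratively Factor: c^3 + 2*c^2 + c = (c)*(c^2 + 2*c + 1) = c*(c + 1)*(c + 1)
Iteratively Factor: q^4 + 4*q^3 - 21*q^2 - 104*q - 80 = (q + 4)*(q^3 - 21*q - 20) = (q + 1)*(q + 4)*(q^2 - q - 20) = (q - 5)*(q + 1)*(q + 4)*(q + 4)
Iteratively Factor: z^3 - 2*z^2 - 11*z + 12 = (z - 4)*(z^2 + 2*z - 3) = (z - 4)*(z + 3)*(z - 1)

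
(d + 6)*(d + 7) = d^2 + 13*d + 42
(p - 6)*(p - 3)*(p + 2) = p^3 - 7*p^2 + 36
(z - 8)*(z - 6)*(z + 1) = z^3 - 13*z^2 + 34*z + 48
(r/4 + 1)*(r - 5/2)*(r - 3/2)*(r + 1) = r^4/4 + r^3/4 - 49*r^2/16 + 11*r/16 + 15/4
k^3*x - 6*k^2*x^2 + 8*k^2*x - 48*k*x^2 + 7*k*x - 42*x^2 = (k + 7)*(k - 6*x)*(k*x + x)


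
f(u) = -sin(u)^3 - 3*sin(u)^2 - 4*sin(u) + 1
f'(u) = -3*sin(u)^2*cos(u) - 6*sin(u)*cos(u) - 4*cos(u)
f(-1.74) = 2.99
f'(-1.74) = 0.17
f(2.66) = -1.60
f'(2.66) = 6.58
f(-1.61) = 3.00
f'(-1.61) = 0.04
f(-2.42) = 2.62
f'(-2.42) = 1.01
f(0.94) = -4.71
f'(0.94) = -6.37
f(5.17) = 2.90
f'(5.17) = -0.46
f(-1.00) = 2.84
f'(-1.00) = -0.58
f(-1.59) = 3.00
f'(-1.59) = 0.02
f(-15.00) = 2.61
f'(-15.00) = 1.04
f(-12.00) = -2.16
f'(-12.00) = -6.82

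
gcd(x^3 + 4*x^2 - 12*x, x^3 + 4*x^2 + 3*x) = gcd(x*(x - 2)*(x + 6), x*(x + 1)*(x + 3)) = x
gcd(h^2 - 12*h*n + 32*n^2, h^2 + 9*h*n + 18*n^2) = 1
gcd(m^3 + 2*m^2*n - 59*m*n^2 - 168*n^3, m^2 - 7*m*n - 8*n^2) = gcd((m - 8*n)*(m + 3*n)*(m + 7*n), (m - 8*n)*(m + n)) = m - 8*n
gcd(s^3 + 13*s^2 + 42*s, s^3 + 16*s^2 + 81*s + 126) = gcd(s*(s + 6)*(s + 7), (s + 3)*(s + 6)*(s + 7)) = s^2 + 13*s + 42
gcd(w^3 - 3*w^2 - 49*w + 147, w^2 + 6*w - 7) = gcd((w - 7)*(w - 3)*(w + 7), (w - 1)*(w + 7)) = w + 7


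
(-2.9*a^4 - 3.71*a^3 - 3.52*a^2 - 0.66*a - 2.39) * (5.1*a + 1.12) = -14.79*a^5 - 22.169*a^4 - 22.1072*a^3 - 7.3084*a^2 - 12.9282*a - 2.6768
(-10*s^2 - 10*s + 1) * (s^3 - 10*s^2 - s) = -10*s^5 + 90*s^4 + 111*s^3 - s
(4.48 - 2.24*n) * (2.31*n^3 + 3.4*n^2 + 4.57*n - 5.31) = -5.1744*n^4 + 2.7328*n^3 + 4.9952*n^2 + 32.368*n - 23.7888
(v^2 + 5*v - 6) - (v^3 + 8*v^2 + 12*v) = -v^3 - 7*v^2 - 7*v - 6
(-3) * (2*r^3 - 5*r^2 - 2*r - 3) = -6*r^3 + 15*r^2 + 6*r + 9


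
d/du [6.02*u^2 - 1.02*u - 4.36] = 12.04*u - 1.02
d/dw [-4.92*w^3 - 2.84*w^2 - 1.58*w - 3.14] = -14.76*w^2 - 5.68*w - 1.58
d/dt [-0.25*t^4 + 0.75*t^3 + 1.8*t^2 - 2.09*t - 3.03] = -1.0*t^3 + 2.25*t^2 + 3.6*t - 2.09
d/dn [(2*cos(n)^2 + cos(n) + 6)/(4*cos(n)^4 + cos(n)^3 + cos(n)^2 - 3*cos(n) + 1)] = 16*(16*cos(n)^5 + 14*cos(n)^4 + 98*cos(n)^3 + 25*cos(n)^2 + 8*cos(n) - 19)*sin(n)/(16*sin(n)^4 - 36*sin(n)^2 - 9*cos(n) + cos(3*n) + 24)^2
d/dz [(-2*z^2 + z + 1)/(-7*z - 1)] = 2*(7*z^2 + 2*z + 3)/(49*z^2 + 14*z + 1)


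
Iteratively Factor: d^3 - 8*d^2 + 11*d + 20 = (d - 4)*(d^2 - 4*d - 5) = (d - 4)*(d + 1)*(d - 5)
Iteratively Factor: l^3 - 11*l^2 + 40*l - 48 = (l - 4)*(l^2 - 7*l + 12) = (l - 4)*(l - 3)*(l - 4)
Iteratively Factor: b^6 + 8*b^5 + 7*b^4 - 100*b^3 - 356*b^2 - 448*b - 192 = (b + 2)*(b^5 + 6*b^4 - 5*b^3 - 90*b^2 - 176*b - 96) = (b + 2)*(b + 4)*(b^4 + 2*b^3 - 13*b^2 - 38*b - 24) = (b + 2)^2*(b + 4)*(b^3 - 13*b - 12) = (b - 4)*(b + 2)^2*(b + 4)*(b^2 + 4*b + 3) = (b - 4)*(b + 2)^2*(b + 3)*(b + 4)*(b + 1)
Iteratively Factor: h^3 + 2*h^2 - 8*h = (h - 2)*(h^2 + 4*h) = h*(h - 2)*(h + 4)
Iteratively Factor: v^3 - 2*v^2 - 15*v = (v - 5)*(v^2 + 3*v) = v*(v - 5)*(v + 3)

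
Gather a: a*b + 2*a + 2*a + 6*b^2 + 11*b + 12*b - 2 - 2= a*(b + 4) + 6*b^2 + 23*b - 4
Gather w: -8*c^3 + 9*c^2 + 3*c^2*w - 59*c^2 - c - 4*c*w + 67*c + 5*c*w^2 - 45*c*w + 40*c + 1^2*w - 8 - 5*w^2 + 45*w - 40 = -8*c^3 - 50*c^2 + 106*c + w^2*(5*c - 5) + w*(3*c^2 - 49*c + 46) - 48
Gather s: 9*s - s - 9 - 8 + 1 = 8*s - 16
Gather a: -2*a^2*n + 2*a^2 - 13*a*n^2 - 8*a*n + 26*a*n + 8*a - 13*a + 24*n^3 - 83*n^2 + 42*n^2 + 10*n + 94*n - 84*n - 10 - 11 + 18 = a^2*(2 - 2*n) + a*(-13*n^2 + 18*n - 5) + 24*n^3 - 41*n^2 + 20*n - 3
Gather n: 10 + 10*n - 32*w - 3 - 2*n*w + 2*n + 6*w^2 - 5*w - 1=n*(12 - 2*w) + 6*w^2 - 37*w + 6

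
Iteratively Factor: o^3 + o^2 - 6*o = (o - 2)*(o^2 + 3*o) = (o - 2)*(o + 3)*(o)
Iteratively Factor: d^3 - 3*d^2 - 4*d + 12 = (d - 3)*(d^2 - 4) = (d - 3)*(d - 2)*(d + 2)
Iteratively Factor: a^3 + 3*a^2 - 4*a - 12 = (a + 3)*(a^2 - 4) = (a - 2)*(a + 3)*(a + 2)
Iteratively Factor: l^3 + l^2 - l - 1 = (l + 1)*(l^2 - 1) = (l - 1)*(l + 1)*(l + 1)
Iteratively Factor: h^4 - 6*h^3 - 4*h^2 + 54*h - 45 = (h + 3)*(h^3 - 9*h^2 + 23*h - 15) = (h - 3)*(h + 3)*(h^2 - 6*h + 5) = (h - 5)*(h - 3)*(h + 3)*(h - 1)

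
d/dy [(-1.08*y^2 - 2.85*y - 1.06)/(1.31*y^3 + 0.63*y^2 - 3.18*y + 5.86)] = (1.4148*y^4 + 7.467*y^3 + 9.3957*y^2 - 11.322*y - 20.0718)/(1.7161*y^6 + 1.6506*y^5 - 7.9347*y^4 + 11.3464*y^3 + 17.496*y^2 - 37.2696*y + 34.3396)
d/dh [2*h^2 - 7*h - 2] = 4*h - 7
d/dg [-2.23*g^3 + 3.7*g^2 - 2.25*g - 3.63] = -6.69*g^2 + 7.4*g - 2.25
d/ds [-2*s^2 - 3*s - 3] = -4*s - 3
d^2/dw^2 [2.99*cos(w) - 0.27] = -2.99*cos(w)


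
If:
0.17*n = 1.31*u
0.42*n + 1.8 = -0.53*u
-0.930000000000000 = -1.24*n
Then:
No Solution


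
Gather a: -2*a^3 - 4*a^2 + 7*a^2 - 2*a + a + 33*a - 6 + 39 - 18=-2*a^3 + 3*a^2 + 32*a + 15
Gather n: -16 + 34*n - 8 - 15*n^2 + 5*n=-15*n^2 + 39*n - 24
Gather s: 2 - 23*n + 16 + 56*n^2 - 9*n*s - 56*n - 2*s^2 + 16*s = 56*n^2 - 79*n - 2*s^2 + s*(16 - 9*n) + 18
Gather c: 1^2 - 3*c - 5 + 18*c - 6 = 15*c - 10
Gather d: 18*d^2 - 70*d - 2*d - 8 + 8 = 18*d^2 - 72*d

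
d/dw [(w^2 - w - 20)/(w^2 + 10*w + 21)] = (11*w^2 + 82*w + 179)/(w^4 + 20*w^3 + 142*w^2 + 420*w + 441)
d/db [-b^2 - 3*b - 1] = -2*b - 3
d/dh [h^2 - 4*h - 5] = 2*h - 4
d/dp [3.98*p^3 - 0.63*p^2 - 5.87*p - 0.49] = 11.94*p^2 - 1.26*p - 5.87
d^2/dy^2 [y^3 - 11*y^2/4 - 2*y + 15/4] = 6*y - 11/2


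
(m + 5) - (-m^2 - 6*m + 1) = m^2 + 7*m + 4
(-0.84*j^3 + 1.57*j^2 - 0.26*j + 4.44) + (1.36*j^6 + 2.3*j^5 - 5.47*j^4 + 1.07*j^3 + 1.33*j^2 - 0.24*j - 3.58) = 1.36*j^6 + 2.3*j^5 - 5.47*j^4 + 0.23*j^3 + 2.9*j^2 - 0.5*j + 0.86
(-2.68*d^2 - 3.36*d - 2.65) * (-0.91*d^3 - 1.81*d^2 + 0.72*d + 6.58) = 2.4388*d^5 + 7.9084*d^4 + 6.5635*d^3 - 15.2571*d^2 - 24.0168*d - 17.437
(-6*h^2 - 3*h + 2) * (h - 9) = -6*h^3 + 51*h^2 + 29*h - 18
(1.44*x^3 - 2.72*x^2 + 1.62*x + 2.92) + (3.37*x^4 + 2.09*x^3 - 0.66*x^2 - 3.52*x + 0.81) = 3.37*x^4 + 3.53*x^3 - 3.38*x^2 - 1.9*x + 3.73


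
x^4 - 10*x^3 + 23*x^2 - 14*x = x*(x - 7)*(x - 2)*(x - 1)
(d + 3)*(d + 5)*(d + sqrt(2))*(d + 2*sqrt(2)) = d^4 + 3*sqrt(2)*d^3 + 8*d^3 + 19*d^2 + 24*sqrt(2)*d^2 + 32*d + 45*sqrt(2)*d + 60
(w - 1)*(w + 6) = w^2 + 5*w - 6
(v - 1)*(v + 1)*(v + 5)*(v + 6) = v^4 + 11*v^3 + 29*v^2 - 11*v - 30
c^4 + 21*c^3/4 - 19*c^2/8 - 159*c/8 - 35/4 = (c - 2)*(c + 1/2)*(c + 7/4)*(c + 5)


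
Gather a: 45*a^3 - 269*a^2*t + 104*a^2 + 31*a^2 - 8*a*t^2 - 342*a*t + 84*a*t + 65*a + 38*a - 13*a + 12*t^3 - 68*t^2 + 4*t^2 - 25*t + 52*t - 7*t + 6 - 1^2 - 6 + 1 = 45*a^3 + a^2*(135 - 269*t) + a*(-8*t^2 - 258*t + 90) + 12*t^3 - 64*t^2 + 20*t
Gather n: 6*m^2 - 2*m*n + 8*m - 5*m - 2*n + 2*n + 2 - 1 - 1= 6*m^2 - 2*m*n + 3*m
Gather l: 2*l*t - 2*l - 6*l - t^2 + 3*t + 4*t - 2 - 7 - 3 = l*(2*t - 8) - t^2 + 7*t - 12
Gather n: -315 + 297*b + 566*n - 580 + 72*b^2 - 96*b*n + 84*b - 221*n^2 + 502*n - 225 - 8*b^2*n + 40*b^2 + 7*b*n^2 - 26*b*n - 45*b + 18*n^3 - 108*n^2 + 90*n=112*b^2 + 336*b + 18*n^3 + n^2*(7*b - 329) + n*(-8*b^2 - 122*b + 1158) - 1120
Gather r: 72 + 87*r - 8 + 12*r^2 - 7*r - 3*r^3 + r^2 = -3*r^3 + 13*r^2 + 80*r + 64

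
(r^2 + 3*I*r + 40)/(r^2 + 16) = (r^2 + 3*I*r + 40)/(r^2 + 16)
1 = 1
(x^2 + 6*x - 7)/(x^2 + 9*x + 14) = (x - 1)/(x + 2)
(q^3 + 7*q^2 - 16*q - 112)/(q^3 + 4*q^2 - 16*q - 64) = (q + 7)/(q + 4)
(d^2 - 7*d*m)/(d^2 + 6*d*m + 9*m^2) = d*(d - 7*m)/(d^2 + 6*d*m + 9*m^2)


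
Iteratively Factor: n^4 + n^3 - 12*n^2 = (n + 4)*(n^3 - 3*n^2) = n*(n + 4)*(n^2 - 3*n) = n^2*(n + 4)*(n - 3)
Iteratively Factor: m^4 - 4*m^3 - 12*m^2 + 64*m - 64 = (m + 4)*(m^3 - 8*m^2 + 20*m - 16) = (m - 2)*(m + 4)*(m^2 - 6*m + 8) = (m - 4)*(m - 2)*(m + 4)*(m - 2)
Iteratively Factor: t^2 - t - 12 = (t + 3)*(t - 4)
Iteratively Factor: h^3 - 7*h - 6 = (h + 2)*(h^2 - 2*h - 3) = (h - 3)*(h + 2)*(h + 1)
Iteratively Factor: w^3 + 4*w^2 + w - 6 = (w - 1)*(w^2 + 5*w + 6) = (w - 1)*(w + 3)*(w + 2)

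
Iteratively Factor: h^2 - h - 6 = (h + 2)*(h - 3)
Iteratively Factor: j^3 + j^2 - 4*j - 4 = (j + 1)*(j^2 - 4) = (j - 2)*(j + 1)*(j + 2)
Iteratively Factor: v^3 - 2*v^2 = (v - 2)*(v^2) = v*(v - 2)*(v)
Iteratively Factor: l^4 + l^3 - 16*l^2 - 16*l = (l + 1)*(l^3 - 16*l) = (l + 1)*(l + 4)*(l^2 - 4*l) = l*(l + 1)*(l + 4)*(l - 4)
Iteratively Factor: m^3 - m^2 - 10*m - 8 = (m + 1)*(m^2 - 2*m - 8) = (m + 1)*(m + 2)*(m - 4)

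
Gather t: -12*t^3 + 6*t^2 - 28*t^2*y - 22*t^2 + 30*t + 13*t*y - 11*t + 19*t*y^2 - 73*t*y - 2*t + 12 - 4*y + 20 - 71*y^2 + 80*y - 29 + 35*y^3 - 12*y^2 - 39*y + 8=-12*t^3 + t^2*(-28*y - 16) + t*(19*y^2 - 60*y + 17) + 35*y^3 - 83*y^2 + 37*y + 11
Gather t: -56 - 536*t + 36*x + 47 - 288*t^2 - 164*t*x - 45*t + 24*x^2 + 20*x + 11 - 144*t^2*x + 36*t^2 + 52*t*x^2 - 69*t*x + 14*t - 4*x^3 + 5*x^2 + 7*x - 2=t^2*(-144*x - 252) + t*(52*x^2 - 233*x - 567) - 4*x^3 + 29*x^2 + 63*x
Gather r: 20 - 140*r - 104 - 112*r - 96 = -252*r - 180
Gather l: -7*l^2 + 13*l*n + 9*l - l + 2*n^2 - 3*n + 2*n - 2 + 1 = -7*l^2 + l*(13*n + 8) + 2*n^2 - n - 1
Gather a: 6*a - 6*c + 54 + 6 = 6*a - 6*c + 60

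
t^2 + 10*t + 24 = (t + 4)*(t + 6)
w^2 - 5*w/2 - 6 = (w - 4)*(w + 3/2)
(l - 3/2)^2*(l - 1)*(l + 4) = l^4 - 43*l^2/4 + 75*l/4 - 9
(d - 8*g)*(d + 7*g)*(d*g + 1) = d^3*g - d^2*g^2 + d^2 - 56*d*g^3 - d*g - 56*g^2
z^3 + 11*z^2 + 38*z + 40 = (z + 2)*(z + 4)*(z + 5)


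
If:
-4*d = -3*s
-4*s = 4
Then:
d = -3/4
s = -1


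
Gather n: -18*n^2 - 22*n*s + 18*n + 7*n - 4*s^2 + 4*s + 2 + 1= -18*n^2 + n*(25 - 22*s) - 4*s^2 + 4*s + 3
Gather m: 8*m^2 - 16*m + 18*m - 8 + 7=8*m^2 + 2*m - 1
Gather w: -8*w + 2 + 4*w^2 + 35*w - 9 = 4*w^2 + 27*w - 7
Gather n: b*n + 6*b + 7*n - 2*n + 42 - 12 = 6*b + n*(b + 5) + 30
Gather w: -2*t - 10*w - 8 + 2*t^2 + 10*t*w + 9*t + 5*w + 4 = 2*t^2 + 7*t + w*(10*t - 5) - 4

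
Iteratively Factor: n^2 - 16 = (n + 4)*(n - 4)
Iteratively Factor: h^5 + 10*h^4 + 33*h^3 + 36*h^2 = (h + 3)*(h^4 + 7*h^3 + 12*h^2) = h*(h + 3)*(h^3 + 7*h^2 + 12*h) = h*(h + 3)*(h + 4)*(h^2 + 3*h) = h*(h + 3)^2*(h + 4)*(h)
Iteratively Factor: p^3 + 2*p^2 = (p)*(p^2 + 2*p) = p^2*(p + 2)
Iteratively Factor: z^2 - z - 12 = (z + 3)*(z - 4)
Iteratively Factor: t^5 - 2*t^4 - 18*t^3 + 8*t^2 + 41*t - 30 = (t - 1)*(t^4 - t^3 - 19*t^2 - 11*t + 30) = (t - 5)*(t - 1)*(t^3 + 4*t^2 + t - 6) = (t - 5)*(t - 1)*(t + 3)*(t^2 + t - 2) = (t - 5)*(t - 1)*(t + 2)*(t + 3)*(t - 1)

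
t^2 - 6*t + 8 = (t - 4)*(t - 2)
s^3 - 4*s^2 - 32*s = s*(s - 8)*(s + 4)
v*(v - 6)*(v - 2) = v^3 - 8*v^2 + 12*v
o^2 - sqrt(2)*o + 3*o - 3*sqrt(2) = (o + 3)*(o - sqrt(2))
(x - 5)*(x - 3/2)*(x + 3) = x^3 - 7*x^2/2 - 12*x + 45/2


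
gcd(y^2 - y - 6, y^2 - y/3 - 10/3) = 1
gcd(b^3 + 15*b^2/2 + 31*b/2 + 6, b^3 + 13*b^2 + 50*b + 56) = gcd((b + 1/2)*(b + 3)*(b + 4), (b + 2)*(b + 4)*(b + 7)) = b + 4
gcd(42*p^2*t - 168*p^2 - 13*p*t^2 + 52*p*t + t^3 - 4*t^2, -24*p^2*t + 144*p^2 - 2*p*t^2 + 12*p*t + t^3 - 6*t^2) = 6*p - t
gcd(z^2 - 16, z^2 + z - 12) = z + 4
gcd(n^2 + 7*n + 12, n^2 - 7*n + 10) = 1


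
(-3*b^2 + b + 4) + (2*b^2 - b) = 4 - b^2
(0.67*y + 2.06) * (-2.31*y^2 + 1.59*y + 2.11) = -1.5477*y^3 - 3.6933*y^2 + 4.6891*y + 4.3466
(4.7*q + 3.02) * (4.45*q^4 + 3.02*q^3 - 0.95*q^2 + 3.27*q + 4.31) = 20.915*q^5 + 27.633*q^4 + 4.6554*q^3 + 12.5*q^2 + 30.1324*q + 13.0162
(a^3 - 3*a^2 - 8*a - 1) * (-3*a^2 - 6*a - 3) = -3*a^5 + 3*a^4 + 39*a^3 + 60*a^2 + 30*a + 3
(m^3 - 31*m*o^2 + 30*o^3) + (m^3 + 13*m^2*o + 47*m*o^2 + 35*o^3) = 2*m^3 + 13*m^2*o + 16*m*o^2 + 65*o^3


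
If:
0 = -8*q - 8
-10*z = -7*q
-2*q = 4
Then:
No Solution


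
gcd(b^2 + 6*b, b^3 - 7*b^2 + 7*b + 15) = 1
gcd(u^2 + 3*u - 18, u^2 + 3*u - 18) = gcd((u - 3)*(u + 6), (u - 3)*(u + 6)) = u^2 + 3*u - 18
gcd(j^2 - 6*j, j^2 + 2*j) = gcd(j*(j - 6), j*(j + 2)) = j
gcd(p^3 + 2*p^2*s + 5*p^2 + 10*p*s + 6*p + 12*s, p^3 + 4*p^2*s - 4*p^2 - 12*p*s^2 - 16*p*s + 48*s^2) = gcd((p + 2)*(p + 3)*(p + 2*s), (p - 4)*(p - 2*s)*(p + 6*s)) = 1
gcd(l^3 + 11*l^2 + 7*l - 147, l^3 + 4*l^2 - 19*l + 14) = l + 7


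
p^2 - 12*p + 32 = (p - 8)*(p - 4)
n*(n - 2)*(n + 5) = n^3 + 3*n^2 - 10*n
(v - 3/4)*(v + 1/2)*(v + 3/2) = v^3 + 5*v^2/4 - 3*v/4 - 9/16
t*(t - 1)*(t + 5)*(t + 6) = t^4 + 10*t^3 + 19*t^2 - 30*t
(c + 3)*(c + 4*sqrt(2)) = c^2 + 3*c + 4*sqrt(2)*c + 12*sqrt(2)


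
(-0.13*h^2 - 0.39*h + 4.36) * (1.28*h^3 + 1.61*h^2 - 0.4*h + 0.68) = -0.1664*h^5 - 0.7085*h^4 + 5.0049*h^3 + 7.0872*h^2 - 2.0092*h + 2.9648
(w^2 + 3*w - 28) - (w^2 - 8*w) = 11*w - 28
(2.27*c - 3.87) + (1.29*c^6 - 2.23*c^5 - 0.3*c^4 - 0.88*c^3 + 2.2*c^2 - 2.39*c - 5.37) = 1.29*c^6 - 2.23*c^5 - 0.3*c^4 - 0.88*c^3 + 2.2*c^2 - 0.12*c - 9.24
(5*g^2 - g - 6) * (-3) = -15*g^2 + 3*g + 18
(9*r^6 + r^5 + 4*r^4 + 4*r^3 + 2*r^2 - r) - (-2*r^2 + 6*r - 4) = 9*r^6 + r^5 + 4*r^4 + 4*r^3 + 4*r^2 - 7*r + 4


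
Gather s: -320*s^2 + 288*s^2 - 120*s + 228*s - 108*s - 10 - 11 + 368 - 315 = 32 - 32*s^2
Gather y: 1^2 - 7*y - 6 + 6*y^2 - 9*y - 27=6*y^2 - 16*y - 32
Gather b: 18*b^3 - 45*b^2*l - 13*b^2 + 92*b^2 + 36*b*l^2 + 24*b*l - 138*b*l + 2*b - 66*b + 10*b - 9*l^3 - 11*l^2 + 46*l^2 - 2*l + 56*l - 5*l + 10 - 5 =18*b^3 + b^2*(79 - 45*l) + b*(36*l^2 - 114*l - 54) - 9*l^3 + 35*l^2 + 49*l + 5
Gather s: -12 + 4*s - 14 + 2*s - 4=6*s - 30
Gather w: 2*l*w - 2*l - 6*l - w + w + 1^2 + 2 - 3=2*l*w - 8*l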